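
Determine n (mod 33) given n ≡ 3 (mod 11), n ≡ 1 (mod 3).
25

Using the Chinese Remainder Theorem:
M = product of moduli = 33
For equation 1: M_1 = 3, 3 ≡ 3 (mod 11), inverse of 3 mod 11 is 4 (check: 3 × 4 = 12 ≡ 1 (mod 11))
For equation 2: M_2 = 11, 11 ≡ 2 (mod 3), inverse of 11 mod 3 is 2 (check: 2 × 2 = 4 ≡ 1 (mod 3))
Combine: n ≡ Σ r_i×M_i×(M_i⁻¹ mod m_i) = 3×3×4 + 1×11×2 = 36 + 22 = 58
58 mod 33 = 25
n ≡ 25 (mod 33)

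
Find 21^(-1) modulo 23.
11

Using Extended Euclidean Algorithm:
gcd(21, 23) = 1
Bezout coefficients: 21 × 11 + 23 × -10 = 1
So 21 × 11 ≡ 1 (mod 23)
The inverse is 11 mod 23 = 11
Verification: 21 × 11 = 231 = 10 × 23 + 1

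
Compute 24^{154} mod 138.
24

Using successive squaring:
Binary expansion of 154: 10011010
Powers of 24 mod 138 (each is the square of the previous):
  24^1 ≡ 24 (mod 138)
  24^2 ≡ 24² = 576 ≡ 24 (mod 138)
  24^4 ≡ 24² = 576 ≡ 24 (mod 138)
  24^8 ≡ 24² = 576 ≡ 24 (mod 138)
  24^16 ≡ 24² = 576 ≡ 24 (mod 138)
  24^32 ≡ 24² = 576 ≡ 24 (mod 138)
  24^64 ≡ 24² = 576 ≡ 24 (mod 138)
  24^128 ≡ 24² = 576 ≡ 24 (mod 138)
154 = 128 + 16 + 8 + 2, so 24^154 = 24^128 × 24^16 × 24^8 × 24^2 ≡ 24 × 24 × 24 × 24 (mod 138)
Multiplying step by step:
  24 × 24 = 576 ≡ 24 (mod 138)
  24 × 24 = 576 ≡ 24 (mod 138)
  24 × 24 = 576 ≡ 24 (mod 138)
Result: 24^154 ≡ 24 (mod 138)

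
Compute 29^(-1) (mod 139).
29^(-1) ≡ 24 (mod 139). Verification: 29 × 24 = 696 ≡ 1 (mod 139)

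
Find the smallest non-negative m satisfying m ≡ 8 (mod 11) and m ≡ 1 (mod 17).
M = 11 × 17 = 187. M₁ = 17, y₁ ≡ 2 (mod 11). M₂ = 11, y₂ ≡ 14 (mod 17). m = 8×17×2 + 1×11×14 ≡ 52 (mod 187)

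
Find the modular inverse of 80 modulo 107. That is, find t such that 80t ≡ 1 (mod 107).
103

Using Extended Euclidean Algorithm:
gcd(80, 107) = 1
Bezout coefficients: 80 × -4 + 107 × 3 = 1
So 80 × -4 ≡ 1 (mod 107)
The inverse is -4 mod 107 = 103
Verification: 80 × 103 = 8240 = 77 × 107 + 1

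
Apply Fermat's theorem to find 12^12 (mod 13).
By Fermat's Little Theorem, 12^{12} ≡ 1 (mod 13) since 13 is prime and gcd(12, 13) = 1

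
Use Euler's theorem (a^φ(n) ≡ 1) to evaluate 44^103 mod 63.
By Euler: 44^{36} ≡ 1 (mod 63) since gcd(44, 63) = 1. 103 = 2×36 + 31. So 44^{103} ≡ 44^{31} ≡ 44 (mod 63)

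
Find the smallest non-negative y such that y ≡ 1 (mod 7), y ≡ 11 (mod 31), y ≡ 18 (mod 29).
2367

Using the Chinese Remainder Theorem:
M = product of moduli = 6293
For equation 1: M_1 = 899, 899 ≡ 3 (mod 7), inverse of 899 mod 7 is 5 (check: 3 × 5 = 15 ≡ 1 (mod 7))
For equation 2: M_2 = 203, 203 ≡ 17 (mod 31), inverse of 203 mod 31 is 11 (check: 17 × 11 = 187 ≡ 1 (mod 31))
For equation 3: M_3 = 217, 217 ≡ 14 (mod 29), inverse of 217 mod 29 is 27 (check: 14 × 27 = 378 ≡ 1 (mod 29))
Combine: y ≡ Σ r_i×M_i×(M_i⁻¹ mod m_i) = 1×899×5 + 11×203×11 + 18×217×27 = 4495 + 24563 + 105462 = 134520
134520 mod 6293 = 2367
y ≡ 2367 (mod 6293)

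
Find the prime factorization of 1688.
2^3 × 211

Divide by primes starting from smallest:
1688 ÷ 2 = 844
844 ÷ 2 = 422
422 ÷ 2 = 211
211 ÷ 211 = 1

1688 = 2^3 × 211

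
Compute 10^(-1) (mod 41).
10^(-1) ≡ 37 (mod 41). Verification: 10 × 37 = 370 ≡ 1 (mod 41)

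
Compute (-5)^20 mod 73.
Using repeated squaring. (-5) ≡ 68 (mod 73). 20 = 16 + 4 (binary 10100). Repeated squaring mod 73: 68^1 ≡ 68; 68^2 ≡ 68² = 4624 ≡ 25; 68^4 ≡ 25² = 625 ≡ 41; 68^8 ≡ 41² = 1681 ≡ 2; 68^16 ≡ 2² = 4 ≡ 4. Multiply: (-5)^20 ≡ 68^16 × 68^4 ≡ 4 × 41 (mod 73): 4 × 41 = 164 ≡ 18. So (-5)^20 ≡ 18 (mod 73).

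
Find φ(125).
100

Prime factorization: 125 = 5^3
Using the formula φ(n) = n × Π(1 - 1/p) for each prime factor p:
φ(125) = 125 × (1 - 1/5)
φ(125) = 100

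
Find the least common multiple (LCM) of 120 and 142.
8520

First find GCD(120, 142) using the Euclidean algorithm:
120 = 0 × 142 + 120
142 = 1 × 120 + 22
120 = 5 × 22 + 10
22 = 2 × 10 + 2
10 = 5 × 2 + 0
GCD(120, 142) = 2

LCM formula: LCM(a, b) = (a × b) / GCD(a, b)
LCM(120, 142) = (120 × 142) / 2
LCM(120, 142) = 17040 / 2
LCM(120, 142) = 8520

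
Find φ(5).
4

Prime factorization: 5 = 5
Using the formula φ(n) = n × Π(1 - 1/p) for each prime factor p:
φ(5) = 5 × (1 - 1/5)
φ(5) = 4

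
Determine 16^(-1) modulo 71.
16^(-1) ≡ 40 (mod 71). Verification: 16 × 40 = 640 ≡ 1 (mod 71)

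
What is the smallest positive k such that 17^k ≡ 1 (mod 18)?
Powers of 17 mod 18: 17^1≡17, 17^2≡1. Order = 2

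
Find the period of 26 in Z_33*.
Powers of 26 mod 33: 26^1≡26, 26^2≡16, 26^3≡20, 26^4≡25, 26^5≡23, 26^6≡4, 26^7≡5, 26^8≡31, 26^9≡14, 26^10≡1. Order = 10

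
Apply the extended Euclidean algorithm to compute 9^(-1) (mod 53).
Extended GCD: 9(6) + 53(-1) = 1. So 9^(-1) ≡ 6 ≡ 6 (mod 53). Verify: 9 × 6 = 54 ≡ 1 (mod 53)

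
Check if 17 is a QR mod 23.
By Euler's criterion: 17^{11} ≡ 22 (mod 23). Since this equals -1 (≡ 22), 17 is not a QR.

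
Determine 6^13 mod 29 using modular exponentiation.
Using repeated squaring. 13 = 8 + 4 + 1 (binary 1101). Repeated squaring mod 29: 6^1 ≡ 6; 6^2 ≡ 6² = 36 ≡ 7; 6^4 ≡ 7² = 49 ≡ 20; 6^8 ≡ 20² = 400 ≡ 23. Multiply: 6^13 = 6^8 × 6^4 × 6^1 ≡ 23 × 20 × 6 (mod 29): 23 × 20 = 460 ≡ 25; 25 × 6 = 150 ≡ 5. So 6^13 ≡ 5 (mod 29).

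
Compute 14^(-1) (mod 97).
7

Using Extended Euclidean Algorithm:
gcd(14, 97) = 1
Bezout coefficients: 14 × 7 + 97 × -1 = 1
So 14 × 7 ≡ 1 (mod 97)
The inverse is 7 mod 97 = 7
Verification: 14 × 7 = 98 = 1 × 97 + 1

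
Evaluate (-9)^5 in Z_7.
(-9) ≡ 5 (mod 7). 5 = 4 + 1 (binary 101). Repeated squaring mod 7: 5^1 ≡ 5; 5^2 ≡ 5² = 25 ≡ 4; 5^4 ≡ 4² = 16 ≡ 2. Multiply: (-9)^5 ≡ 5^4 × 5^1 ≡ 2 × 5 (mod 7): 2 × 5 = 10 ≡ 3. So (-9)^5 ≡ 3 (mod 7).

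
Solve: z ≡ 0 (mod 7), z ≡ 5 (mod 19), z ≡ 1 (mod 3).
M = 7 × 19 × 3 = 399. M₁ = 57, y₁ ≡ 1 (mod 7). M₂ = 21, y₂ ≡ 10 (mod 19). M₃ = 133, y₃ ≡ 1 (mod 3). z = 0×57×1 + 5×21×10 + 1×133×1 ≡ 385 (mod 399)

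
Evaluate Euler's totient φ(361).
342

Prime factorization: 361 = 19^2
Using the formula φ(n) = n × Π(1 - 1/p) for each prime factor p:
φ(361) = 361 × (1 - 1/19)
φ(361) = 342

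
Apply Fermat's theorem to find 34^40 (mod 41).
By Fermat's Little Theorem, 34^{40} ≡ 1 (mod 41) since 41 is prime and gcd(34, 41) = 1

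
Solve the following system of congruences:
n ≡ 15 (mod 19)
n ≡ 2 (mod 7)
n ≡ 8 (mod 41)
1402

Using the Chinese Remainder Theorem:
M = product of moduli = 5453
For equation 1: M_1 = 287, 287 ≡ 2 (mod 19), inverse of 287 mod 19 is 10 (check: 2 × 10 = 20 ≡ 1 (mod 19))
For equation 2: M_2 = 779, 779 ≡ 2 (mod 7), inverse of 779 mod 7 is 4 (check: 2 × 4 = 8 ≡ 1 (mod 7))
For equation 3: M_3 = 133, 133 ≡ 10 (mod 41), inverse of 133 mod 41 is 37 (check: 10 × 37 = 370 ≡ 1 (mod 41))
Combine: n ≡ Σ r_i×M_i×(M_i⁻¹ mod m_i) = 15×287×10 + 2×779×4 + 8×133×37 = 43050 + 6232 + 39368 = 88650
88650 mod 5453 = 1402
n ≡ 1402 (mod 5453)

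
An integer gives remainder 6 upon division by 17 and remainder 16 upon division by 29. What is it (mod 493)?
M = 17 × 29 = 493. M₁ = 29, y₁ ≡ 10 (mod 17). M₂ = 17, y₂ ≡ 12 (mod 29). t = 6×29×10 + 16×17×12 ≡ 74 (mod 493). The smallest positive such number is 74.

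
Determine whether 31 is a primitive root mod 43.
p - 1 = 42 has prime divisors 2, 3, 7. Check 31^(42/q) mod 43 for each: 31^(42/2) = 31^21 ≡ 1, 31^(42/3) = 31^14 ≡ 36, 31^(42/7) = 31^6 ≡ 21 (mod 43). Since 31^21 ≡ 1 (mod 43), the order of 31 divides 21 (in fact the order is 21) ≠ 42, so it is not a primitive root.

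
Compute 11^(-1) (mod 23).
11^(-1) ≡ 21 (mod 23). Verification: 11 × 21 = 231 ≡ 1 (mod 23)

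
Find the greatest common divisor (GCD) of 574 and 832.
2

Using the Euclidean algorithm:
574 = 0 × 832 + 574
832 = 1 × 574 + 258
574 = 2 × 258 + 58
258 = 4 × 58 + 26
58 = 2 × 26 + 6
26 = 4 × 6 + 2
6 = 3 × 2 + 0

GCD(574, 832) = 2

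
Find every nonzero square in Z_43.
QRs mod 43: {1, 4, 6, 9, 10, 11, 13, 14, 15, 16, 17, 21, 23, 24, 25, 31, 35, 36, 38, 40, 41}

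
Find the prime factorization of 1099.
7 × 157

Divide by primes starting from smallest:
1099 ÷ 7 = 157
157 ÷ 157 = 1

1099 = 7 × 157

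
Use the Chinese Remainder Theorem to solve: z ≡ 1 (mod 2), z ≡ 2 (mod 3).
M = 2 × 3 = 6. M₁ = 3, y₁ ≡ 1 (mod 2). M₂ = 2, y₂ ≡ 2 (mod 3). z = 1×3×1 + 2×2×2 ≡ 5 (mod 6)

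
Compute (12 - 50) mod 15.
7

(12 - 50) = -38
-38 mod 15 = 7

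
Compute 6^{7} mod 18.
0

Using successive squaring:
Binary expansion of 7: 111
Powers of 6 mod 18 (each is the square of the previous):
  6^1 ≡ 6 (mod 18)
  6^2 ≡ 6² = 36 ≡ 0 (mod 18)
  6^4 ≡ 0² = 0 ≡ 0 (mod 18)
7 = 4 + 2 + 1, so 6^7 = 6^4 × 6^2 × 6^1 ≡ 0 × 0 × 6 (mod 18)
Multiplying step by step:
  0 × 0 = 0 ≡ 0 (mod 18)
  0 × 6 = 0 ≡ 0 (mod 18)
Result: 6^7 ≡ 0 (mod 18)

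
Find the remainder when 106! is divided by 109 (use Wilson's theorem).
(108)! = (106)! × (107) × (108) ≡ -1 (mod 109). So (106)! ≡ -1 × [(108)(107)]^(-1) ≡ 54 (mod 109)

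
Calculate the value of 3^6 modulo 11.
6 = 4 + 2 (binary 110). Repeated squaring mod 11: 3^1 ≡ 3; 3^2 ≡ 3² = 9 ≡ 9; 3^4 ≡ 9² = 81 ≡ 4. Multiply: 3^6 = 3^4 × 3^2 ≡ 4 × 9 (mod 11): 4 × 9 = 36 ≡ 3. So 3^6 ≡ 3 (mod 11).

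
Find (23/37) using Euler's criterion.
(23/37) = 23^{18} mod 37 = -1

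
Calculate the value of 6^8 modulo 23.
8 = 8 (binary 1000). Repeated squaring mod 23: 6^1 ≡ 6; 6^2 ≡ 6² = 36 ≡ 13; 6^4 ≡ 13² = 169 ≡ 8; 6^8 ≡ 8² = 64 ≡ 18. So 6^8 ≡ 18 (mod 23).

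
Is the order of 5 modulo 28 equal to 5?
No, the actual order is 6, not 5.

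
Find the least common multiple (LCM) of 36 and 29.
1044

First find GCD(36, 29) using the Euclidean algorithm:
36 = 1 × 29 + 7
29 = 4 × 7 + 1
7 = 7 × 1 + 0
GCD(36, 29) = 1

LCM formula: LCM(a, b) = (a × b) / GCD(a, b)
LCM(36, 29) = (36 × 29) / 1
LCM(36, 29) = 1044 / 1
LCM(36, 29) = 1044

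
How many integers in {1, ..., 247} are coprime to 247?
216

Prime factorization: 247 = 13 × 19
Using the formula φ(n) = n × Π(1 - 1/p) for each prime factor p:
φ(247) = 247 × (1 - 1/13) × (1 - 1/19)
φ(247) = 216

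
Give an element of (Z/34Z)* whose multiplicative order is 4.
13 has order 4 mod 34 since 13^{4} ≡ 1 (mod 34) and no smaller power works.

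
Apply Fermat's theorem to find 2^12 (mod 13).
By Fermat's Little Theorem, 2^{12} ≡ 1 (mod 13) since 13 is prime and gcd(2, 13) = 1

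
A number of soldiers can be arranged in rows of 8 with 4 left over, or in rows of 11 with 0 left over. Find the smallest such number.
M = 8 × 11 = 88. M₁ = 11, y₁ ≡ 3 (mod 8). M₂ = 8, y₂ ≡ 7 (mod 11). r = 4×11×3 + 0×8×7 ≡ 44 (mod 88). The smallest positive such number is 44.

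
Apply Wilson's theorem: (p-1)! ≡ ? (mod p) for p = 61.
By Wilson's theorem, (60)! ≡ -1 ≡ 60 (mod 61)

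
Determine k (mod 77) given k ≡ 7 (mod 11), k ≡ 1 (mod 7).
29

Using the Chinese Remainder Theorem:
M = product of moduli = 77
For equation 1: M_1 = 7, 7 ≡ 7 (mod 11), inverse of 7 mod 11 is 8 (check: 7 × 8 = 56 ≡ 1 (mod 11))
For equation 2: M_2 = 11, 11 ≡ 4 (mod 7), inverse of 11 mod 7 is 2 (check: 4 × 2 = 8 ≡ 1 (mod 7))
Combine: k ≡ Σ r_i×M_i×(M_i⁻¹ mod m_i) = 7×7×8 + 1×11×2 = 392 + 22 = 414
414 mod 77 = 29
k ≡ 29 (mod 77)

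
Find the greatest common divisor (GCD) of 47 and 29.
1

Using the Euclidean algorithm:
47 = 1 × 29 + 18
29 = 1 × 18 + 11
18 = 1 × 11 + 7
11 = 1 × 7 + 4
7 = 1 × 4 + 3
4 = 1 × 3 + 1
3 = 3 × 1 + 0

GCD(47, 29) = 1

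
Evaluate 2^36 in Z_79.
Using repeated squaring. 36 = 32 + 4 (binary 100100). Repeated squaring mod 79: 2^1 ≡ 2; 2^2 ≡ 2² = 4 ≡ 4; 2^4 ≡ 4² = 16 ≡ 16; 2^8 ≡ 16² = 256 ≡ 19; 2^16 ≡ 19² = 361 ≡ 45; 2^32 ≡ 45² = 2025 ≡ 50. Multiply: 2^36 = 2^32 × 2^4 ≡ 50 × 16 (mod 79): 50 × 16 = 800 ≡ 10. So 2^36 ≡ 10 (mod 79).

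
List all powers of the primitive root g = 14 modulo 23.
g^1, g^2, ..., g^{22} mod 23: {14, 12, 7, 6, 15, 3, 19, 13, 21, 18, 22, 9, 11, 16, 17, 8, 20, 4, 10, 2, 5, 1}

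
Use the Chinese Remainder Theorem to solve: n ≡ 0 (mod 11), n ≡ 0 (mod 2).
0

Using the Chinese Remainder Theorem:
M = product of moduli = 22
For equation 1: M_1 = 2, 2 ≡ 2 (mod 11), inverse of 2 mod 11 is 6 (check: 2 × 6 = 12 ≡ 1 (mod 11))
For equation 2: M_2 = 11, 11 ≡ 1 (mod 2), inverse of 11 mod 2 is 1 (check: 1 × 1 = 1 ≡ 1 (mod 2))
Combine: n ≡ Σ r_i×M_i×(M_i⁻¹ mod m_i) = 0×2×6 + 0×11×1 = 0 + 0 = 0
0 mod 22 = 0
n ≡ 0 (mod 22)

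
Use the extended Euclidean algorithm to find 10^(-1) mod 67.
Extended GCD: 10(-20) + 67(3) = 1. So 10^(-1) ≡ 47 ≡ 47 (mod 67). Verify: 10 × 47 = 470 ≡ 1 (mod 67)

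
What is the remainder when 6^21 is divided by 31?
Using repeated squaring. 21 = 16 + 4 + 1 (binary 10101). Repeated squaring mod 31: 6^1 ≡ 6; 6^2 ≡ 6² = 36 ≡ 5; 6^4 ≡ 5² = 25 ≡ 25; 6^8 ≡ 25² = 625 ≡ 5; 6^16 ≡ 5² = 25 ≡ 25. Multiply: 6^21 = 6^16 × 6^4 × 6^1 ≡ 25 × 25 × 6 (mod 31): 25 × 25 = 625 ≡ 5; 5 × 6 = 30 ≡ 30. So 6^21 ≡ 30 (mod 31).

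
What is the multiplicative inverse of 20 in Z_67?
20^(-1) ≡ 57 (mod 67). Verification: 20 × 57 = 1140 ≡ 1 (mod 67)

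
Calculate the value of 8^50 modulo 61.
Using repeated squaring. 50 = 32 + 16 + 2 (binary 110010). Repeated squaring mod 61: 8^1 ≡ 8; 8^2 ≡ 8² = 64 ≡ 3; 8^4 ≡ 3² = 9 ≡ 9; 8^8 ≡ 9² = 81 ≡ 20; 8^16 ≡ 20² = 400 ≡ 34; 8^32 ≡ 34² = 1156 ≡ 58. Multiply: 8^50 = 8^32 × 8^16 × 8^2 ≡ 58 × 34 × 3 (mod 61): 58 × 34 = 1972 ≡ 20; 20 × 3 = 60 ≡ 60. So 8^50 ≡ 60 (mod 61).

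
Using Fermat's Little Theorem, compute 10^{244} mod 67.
19

By Fermat's Little Theorem, a^(p-1) ≡ 1 (mod p) for prime p and gcd(a, p) = 1
Here p = 67, so 10^66 ≡ 1 (mod 67)
We can reduce the exponent: 244 mod 66 = 46
So 10^244 ≡ 10^46 (mod 67)
Computing: 10^46 mod 67 = 19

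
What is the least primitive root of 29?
2

A primitive root g modulo p has order p-1 = 28
Prime divisors of 28: [2, 7]
g is a primitive root iff g^(28/q) ≢ 1 (mod 29) for each prime divisor q
Testing small values:
  g = 2: 2^14 ≡ 28, 2^4 ≡ 16 (mod 29) → none is 1, primitive root!
The smallest primitive root is 2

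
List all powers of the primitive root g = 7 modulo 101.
g^1, g^2, ..., g^{100} mod 101: {7, 49, 40, 78, 41, 85, 90, 24, 67, 65, 51, 54, 75, 20, 39, 71, 93, 45, 12, 84, 83, 76, 27, 88, 10, 70, 86, 97, 73, 6, 42, 92, 38, 64, 44, 5, 35, 43, 99, 87, 3, 21, 46, 19, 32, 22, 53, 68, 72, 100, 94, 52, 61, 23, 60, 16, 11, 77, 34, 36, 50, 47, 26, 81, 62, 30, 8, 56, 89, 17, 18, 25, 74, 13, 91, 31, 15, 4, 28, 95, 59, 9, 63, 37, 57, 96, 66, 58, 2, 14, 98, 80, 55, 82, 69, 79, 48, 33, 29, 1}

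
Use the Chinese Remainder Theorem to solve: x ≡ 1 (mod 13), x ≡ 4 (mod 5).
14

Using the Chinese Remainder Theorem:
M = product of moduli = 65
For equation 1: M_1 = 5, 5 ≡ 5 (mod 13), inverse of 5 mod 13 is 8 (check: 5 × 8 = 40 ≡ 1 (mod 13))
For equation 2: M_2 = 13, 13 ≡ 3 (mod 5), inverse of 13 mod 5 is 2 (check: 3 × 2 = 6 ≡ 1 (mod 5))
Combine: x ≡ Σ r_i×M_i×(M_i⁻¹ mod m_i) = 1×5×8 + 4×13×2 = 40 + 104 = 144
144 mod 65 = 14
x ≡ 14 (mod 65)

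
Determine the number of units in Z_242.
110

Prime factorization: 242 = 2 × 11^2
Using the formula φ(n) = n × Π(1 - 1/p) for each prime factor p:
φ(242) = 242 × (1 - 1/2) × (1 - 1/11)
φ(242) = 110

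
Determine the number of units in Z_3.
2

Prime factorization: 3 = 3
Using the formula φ(n) = n × Π(1 - 1/p) for each prime factor p:
φ(3) = 3 × (1 - 1/3)
φ(3) = 2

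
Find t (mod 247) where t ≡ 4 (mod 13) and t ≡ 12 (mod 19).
M = 13 × 19 = 247. M₁ = 19, y₁ ≡ 11 (mod 13). M₂ = 13, y₂ ≡ 3 (mod 19). t = 4×19×11 + 12×13×3 ≡ 69 (mod 247)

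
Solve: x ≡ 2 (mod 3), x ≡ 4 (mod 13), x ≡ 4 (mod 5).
M = 3 × 13 × 5 = 195. M₁ = 65, y₁ ≡ 2 (mod 3). M₂ = 15, y₂ ≡ 7 (mod 13). M₃ = 39, y₃ ≡ 4 (mod 5). x = 2×65×2 + 4×15×7 + 4×39×4 ≡ 134 (mod 195)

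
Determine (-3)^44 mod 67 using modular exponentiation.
Using repeated squaring. (-3) ≡ 64 (mod 67). 44 = 32 + 8 + 4 (binary 101100). Repeated squaring mod 67: 64^1 ≡ 64; 64^2 ≡ 64² = 4096 ≡ 9; 64^4 ≡ 9² = 81 ≡ 14; 64^8 ≡ 14² = 196 ≡ 62; 64^16 ≡ 62² = 3844 ≡ 25; 64^32 ≡ 25² = 625 ≡ 22. Multiply: (-3)^44 ≡ 64^32 × 64^8 × 64^4 ≡ 22 × 62 × 14 (mod 67): 22 × 62 = 1364 ≡ 24; 24 × 14 = 336 ≡ 1. So (-3)^44 ≡ 1 (mod 67).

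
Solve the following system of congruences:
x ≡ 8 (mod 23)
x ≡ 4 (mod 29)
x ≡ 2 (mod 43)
9806

Using the Chinese Remainder Theorem:
M = product of moduli = 28681
For equation 1: M_1 = 1247, 1247 ≡ 5 (mod 23), inverse of 1247 mod 23 is 14 (check: 5 × 14 = 70 ≡ 1 (mod 23))
For equation 2: M_2 = 989, 989 ≡ 3 (mod 29), inverse of 989 mod 29 is 10 (check: 3 × 10 = 30 ≡ 1 (mod 29))
For equation 3: M_3 = 667, 667 ≡ 22 (mod 43), inverse of 667 mod 43 is 2 (check: 22 × 2 = 44 ≡ 1 (mod 43))
Combine: x ≡ Σ r_i×M_i×(M_i⁻¹ mod m_i) = 8×1247×14 + 4×989×10 + 2×667×2 = 139664 + 39560 + 2668 = 181892
181892 mod 28681 = 9806
x ≡ 9806 (mod 28681)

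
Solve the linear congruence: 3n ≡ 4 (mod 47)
17

Since gcd(3, 47) = 1 divides 4, a solution exists.
Multiply both sides by the inverse of 3 mod 47:
  3^(-1) mod 47 = 16
  x ≡ 16 × 4 ≡ 64 ≡ 17 (mod 47)
Verification: 3 × 17 = 51 = 1 × 47 + 4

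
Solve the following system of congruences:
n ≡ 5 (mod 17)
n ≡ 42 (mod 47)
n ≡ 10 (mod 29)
20252

Using the Chinese Remainder Theorem:
M = product of moduli = 23171
For equation 1: M_1 = 1363, 1363 ≡ 3 (mod 17), inverse of 1363 mod 17 is 6 (check: 3 × 6 = 18 ≡ 1 (mod 17))
For equation 2: M_2 = 493, 493 ≡ 23 (mod 47), inverse of 493 mod 47 is 45 (check: 23 × 45 = 1035 ≡ 1 (mod 47))
For equation 3: M_3 = 799, 799 ≡ 16 (mod 29), inverse of 799 mod 29 is 20 (check: 16 × 20 = 320 ≡ 1 (mod 29))
Combine: n ≡ Σ r_i×M_i×(M_i⁻¹ mod m_i) = 5×1363×6 + 42×493×45 + 10×799×20 = 40890 + 931770 + 159800 = 1132460
1132460 mod 23171 = 20252
n ≡ 20252 (mod 23171)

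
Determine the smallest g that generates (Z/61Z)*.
2

A primitive root g modulo p has order p-1 = 60
Prime divisors of 60: [2, 3, 5]
g is a primitive root iff g^(60/q) ≢ 1 (mod 61) for each prime divisor q
Testing small values:
  g = 2: 2^30 ≡ 60, 2^20 ≡ 47, 2^12 ≡ 9 (mod 61) → none is 1, primitive root!
The smallest primitive root is 2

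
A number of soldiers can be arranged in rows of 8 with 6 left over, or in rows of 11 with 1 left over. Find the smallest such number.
M = 8 × 11 = 88. M₁ = 11, y₁ ≡ 3 (mod 8). M₂ = 8, y₂ ≡ 7 (mod 11). r = 6×11×3 + 1×8×7 ≡ 78 (mod 88). The smallest positive such number is 78.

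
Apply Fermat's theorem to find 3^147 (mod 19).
By Fermat: 3^{18} ≡ 1 (mod 19). 147 = 8×18 + 3. So 3^{147} ≡ 3^{3} ≡ 8 (mod 19)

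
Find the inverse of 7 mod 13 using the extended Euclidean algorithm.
Extended GCD: 7(2) + 13(-1) = 1. So 7^(-1) ≡ 2 ≡ 2 (mod 13). Verify: 7 × 2 = 14 ≡ 1 (mod 13)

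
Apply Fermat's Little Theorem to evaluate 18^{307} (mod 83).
43

By Fermat's Little Theorem, a^(p-1) ≡ 1 (mod p) for prime p and gcd(a, p) = 1
Here p = 83, so 18^82 ≡ 1 (mod 83)
We can reduce the exponent: 307 mod 82 = 61
So 18^307 ≡ 18^61 (mod 83)
Computing: 18^61 mod 83 = 43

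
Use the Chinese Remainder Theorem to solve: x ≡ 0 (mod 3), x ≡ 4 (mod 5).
M = 3 × 5 = 15. M₁ = 5, y₁ ≡ 2 (mod 3). M₂ = 3, y₂ ≡ 2 (mod 5). x = 0×5×2 + 4×3×2 ≡ 9 (mod 15)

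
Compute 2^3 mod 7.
3 = 2 + 1 (binary 11). Repeated squaring mod 7: 2^1 ≡ 2; 2^2 ≡ 2² = 4 ≡ 4. Multiply: 2^3 = 2^2 × 2^1 ≡ 4 × 2 (mod 7): 4 × 2 = 8 ≡ 1. So 2^3 ≡ 1 (mod 7).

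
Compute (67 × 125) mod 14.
3

(67 × 125) = 8375
8375 mod 14 = 3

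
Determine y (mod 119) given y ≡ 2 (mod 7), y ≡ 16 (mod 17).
16

Using the Chinese Remainder Theorem:
M = product of moduli = 119
For equation 1: M_1 = 17, 17 ≡ 3 (mod 7), inverse of 17 mod 7 is 5 (check: 3 × 5 = 15 ≡ 1 (mod 7))
For equation 2: M_2 = 7, 7 ≡ 7 (mod 17), inverse of 7 mod 17 is 5 (check: 7 × 5 = 35 ≡ 1 (mod 17))
Combine: y ≡ Σ r_i×M_i×(M_i⁻¹ mod m_i) = 2×17×5 + 16×7×5 = 170 + 560 = 730
730 mod 119 = 16
y ≡ 16 (mod 119)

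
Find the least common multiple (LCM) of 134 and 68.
4556

First find GCD(134, 68) using the Euclidean algorithm:
134 = 1 × 68 + 66
68 = 1 × 66 + 2
66 = 33 × 2 + 0
GCD(134, 68) = 2

LCM formula: LCM(a, b) = (a × b) / GCD(a, b)
LCM(134, 68) = (134 × 68) / 2
LCM(134, 68) = 9112 / 2
LCM(134, 68) = 4556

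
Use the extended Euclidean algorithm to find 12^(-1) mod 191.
Extended GCD: 12(16) + 191(-1) = 1. So 12^(-1) ≡ 16 ≡ 16 (mod 191). Verify: 12 × 16 = 192 ≡ 1 (mod 191)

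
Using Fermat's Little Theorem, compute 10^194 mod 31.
By Fermat: 10^{30} ≡ 1 (mod 31). 194 ≡ 14 (mod 30). So 10^{194} ≡ 10^{14} ≡ 28 (mod 31)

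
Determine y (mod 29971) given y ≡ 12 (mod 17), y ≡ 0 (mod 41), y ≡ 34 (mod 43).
1066

Using the Chinese Remainder Theorem:
M = product of moduli = 29971
For equation 1: M_1 = 1763, 1763 ≡ 12 (mod 17), inverse of 1763 mod 17 is 10 (check: 12 × 10 = 120 ≡ 1 (mod 17))
For equation 2: M_2 = 731, 731 ≡ 34 (mod 41), inverse of 731 mod 41 is 35 (check: 34 × 35 = 1190 ≡ 1 (mod 41))
For equation 3: M_3 = 697, 697 ≡ 9 (mod 43), inverse of 697 mod 43 is 24 (check: 9 × 24 = 216 ≡ 1 (mod 43))
Combine: y ≡ Σ r_i×M_i×(M_i⁻¹ mod m_i) = 12×1763×10 + 0×731×35 + 34×697×24 = 211560 + 0 + 568752 = 780312
780312 mod 29971 = 1066
y ≡ 1066 (mod 29971)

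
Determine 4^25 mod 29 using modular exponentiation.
Using repeated squaring. 25 = 16 + 8 + 1 (binary 11001). Repeated squaring mod 29: 4^1 ≡ 4; 4^2 ≡ 4² = 16 ≡ 16; 4^4 ≡ 16² = 256 ≡ 24; 4^8 ≡ 24² = 576 ≡ 25; 4^16 ≡ 25² = 625 ≡ 16. Multiply: 4^25 = 4^16 × 4^8 × 4^1 ≡ 16 × 25 × 4 (mod 29): 16 × 25 = 400 ≡ 23; 23 × 4 = 92 ≡ 5. So 4^25 ≡ 5 (mod 29).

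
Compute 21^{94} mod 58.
33

Using successive squaring:
Binary expansion of 94: 1011110
Powers of 21 mod 58 (each is the square of the previous):
  21^1 ≡ 21 (mod 58)
  21^2 ≡ 21² = 441 ≡ 35 (mod 58)
  21^4 ≡ 35² = 1225 ≡ 7 (mod 58)
  21^8 ≡ 7² = 49 ≡ 49 (mod 58)
  21^16 ≡ 49² = 2401 ≡ 23 (mod 58)
  21^32 ≡ 23² = 529 ≡ 7 (mod 58)
  21^64 ≡ 7² = 49 ≡ 49 (mod 58)
94 = 64 + 16 + 8 + 4 + 2, so 21^94 = 21^64 × 21^16 × 21^8 × 21^4 × 21^2 ≡ 49 × 23 × 49 × 7 × 35 (mod 58)
Multiplying step by step:
  49 × 23 = 1127 ≡ 25 (mod 58)
  25 × 49 = 1225 ≡ 7 (mod 58)
  7 × 7 = 49 ≡ 49 (mod 58)
  49 × 35 = 1715 ≡ 33 (mod 58)
Result: 21^94 ≡ 33 (mod 58)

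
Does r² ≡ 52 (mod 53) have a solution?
By Euler's criterion: 52^{26} ≡ 1 (mod 53). Since this equals 1, 52 is a QR.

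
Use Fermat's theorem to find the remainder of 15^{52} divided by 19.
6

By Fermat's Little Theorem, a^(p-1) ≡ 1 (mod p) for prime p and gcd(a, p) = 1
Here p = 19, so 15^18 ≡ 1 (mod 19)
We can reduce the exponent: 52 mod 18 = 16
So 15^52 ≡ 15^16 (mod 19)
Computing: 15^16 mod 19 = 6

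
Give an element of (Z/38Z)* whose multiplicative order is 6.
27 has order 6 mod 38 since 27^{6} ≡ 1 (mod 38) and no smaller power works.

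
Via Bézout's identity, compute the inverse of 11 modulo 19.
Extended GCD: 11(7) + 19(-4) = 1. So 11^(-1) ≡ 7 ≡ 7 (mod 19). Verify: 11 × 7 = 77 ≡ 1 (mod 19)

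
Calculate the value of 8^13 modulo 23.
Using repeated squaring. 13 = 8 + 4 + 1 (binary 1101). Repeated squaring mod 23: 8^1 ≡ 8; 8^2 ≡ 8² = 64 ≡ 18; 8^4 ≡ 18² = 324 ≡ 2; 8^8 ≡ 2² = 4 ≡ 4. Multiply: 8^13 = 8^8 × 8^4 × 8^1 ≡ 4 × 2 × 8 (mod 23): 4 × 2 = 8 ≡ 8; 8 × 8 = 64 ≡ 18. So 8^13 ≡ 18 (mod 23).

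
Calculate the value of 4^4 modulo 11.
4 = 4 (binary 100). Repeated squaring mod 11: 4^1 ≡ 4; 4^2 ≡ 4² = 16 ≡ 5; 4^4 ≡ 5² = 25 ≡ 3. So 4^4 ≡ 3 (mod 11).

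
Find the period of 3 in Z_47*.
Powers of 3 mod 47: 3^1≡3, 3^2≡9, 3^3≡27, 3^4≡34, 3^5≡8, 3^6≡24, 3^7≡25, 3^8≡28, 3^9≡37, 3^10≡17, 3^11≡4, 3^12≡12, 3^13≡36, 3^14≡14, 3^15≡42, 3^16≡32, 3^17≡2, 3^18≡6, 3^19≡18, 3^20≡7, 3^21≡21, 3^22≡16, 3^23≡1. Order = 23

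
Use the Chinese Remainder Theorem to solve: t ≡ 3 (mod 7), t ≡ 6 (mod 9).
M = 7 × 9 = 63. M₁ = 9, y₁ ≡ 4 (mod 7). M₂ = 7, y₂ ≡ 4 (mod 9). t = 3×9×4 + 6×7×4 ≡ 24 (mod 63)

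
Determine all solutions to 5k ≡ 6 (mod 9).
3

Since gcd(5, 9) = 1 divides 6, a solution exists.
Multiply both sides by the inverse of 5 mod 9:
  5^(-1) mod 9 = 2
  x ≡ 2 × 6 ≡ 12 ≡ 3 (mod 9)
Verification: 5 × 3 = 15 = 1 × 9 + 6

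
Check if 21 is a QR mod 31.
By Euler's criterion: 21^{15} ≡ 30 (mod 31). Since this equals -1 (≡ 30), 21 is not a QR.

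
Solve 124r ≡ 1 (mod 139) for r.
124^(-1) ≡ 37 (mod 139). Verification: 124 × 37 = 4588 ≡ 1 (mod 139)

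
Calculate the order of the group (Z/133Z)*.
108

Prime factorization: 133 = 7 × 19
Using the formula φ(n) = n × Π(1 - 1/p) for each prime factor p:
φ(133) = 133 × (1 - 1/7) × (1 - 1/19)
φ(133) = 108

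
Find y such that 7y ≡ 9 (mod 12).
3

Since gcd(7, 12) = 1 divides 9, a solution exists.
Multiply both sides by the inverse of 7 mod 12:
  7^(-1) mod 12 = 7
  x ≡ 7 × 9 ≡ 63 ≡ 3 (mod 12)
Verification: 7 × 3 = 21 = 1 × 12 + 9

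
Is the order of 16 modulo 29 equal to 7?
Yes, ord_29(16) = 7.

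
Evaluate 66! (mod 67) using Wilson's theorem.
By Wilson's theorem, (66)! ≡ -1 ≡ 66 (mod 67)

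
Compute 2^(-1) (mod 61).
31

Using Extended Euclidean Algorithm:
gcd(2, 61) = 1
Bezout coefficients: 2 × -30 + 61 × 1 = 1
So 2 × -30 ≡ 1 (mod 61)
The inverse is -30 mod 61 = 31
Verification: 2 × 31 = 62 = 1 × 61 + 1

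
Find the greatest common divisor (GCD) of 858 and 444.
6

Using the Euclidean algorithm:
858 = 1 × 444 + 414
444 = 1 × 414 + 30
414 = 13 × 30 + 24
30 = 1 × 24 + 6
24 = 4 × 6 + 0

GCD(858, 444) = 6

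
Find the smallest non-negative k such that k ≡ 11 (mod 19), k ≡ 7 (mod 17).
296

Using the Chinese Remainder Theorem:
M = product of moduli = 323
For equation 1: M_1 = 17, 17 ≡ 17 (mod 19), inverse of 17 mod 19 is 9 (check: 17 × 9 = 153 ≡ 1 (mod 19))
For equation 2: M_2 = 19, 19 ≡ 2 (mod 17), inverse of 19 mod 17 is 9 (check: 2 × 9 = 18 ≡ 1 (mod 17))
Combine: k ≡ Σ r_i×M_i×(M_i⁻¹ mod m_i) = 11×17×9 + 7×19×9 = 1683 + 1197 = 2880
2880 mod 323 = 296
k ≡ 296 (mod 323)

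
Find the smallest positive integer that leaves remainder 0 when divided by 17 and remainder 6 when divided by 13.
M = 17 × 13 = 221. M₁ = 13, y₁ ≡ 4 (mod 17). M₂ = 17, y₂ ≡ 10 (mod 13). n = 0×13×4 + 6×17×10 ≡ 136 (mod 221). The smallest positive such number is 136.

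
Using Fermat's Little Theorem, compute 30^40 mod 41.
By Fermat's Little Theorem, 30^{40} ≡ 1 (mod 41) since 41 is prime and gcd(30, 41) = 1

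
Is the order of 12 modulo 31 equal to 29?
No, the actual order is 30, not 29.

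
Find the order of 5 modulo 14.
Powers of 5 mod 14: 5^1≡5, 5^2≡11, 5^3≡13, 5^4≡9, 5^5≡3, 5^6≡1. Order = 6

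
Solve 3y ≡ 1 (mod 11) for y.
3^(-1) ≡ 4 (mod 11). Verification: 3 × 4 = 12 ≡ 1 (mod 11)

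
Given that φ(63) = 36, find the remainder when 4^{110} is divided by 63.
By Euler: 4^{36} ≡ 1 (mod 63) since gcd(4, 63) = 1. 110 = 3×36 + 2. So 4^{110} ≡ 4^{2} ≡ 16 (mod 63)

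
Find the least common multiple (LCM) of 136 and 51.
408

First find GCD(136, 51) using the Euclidean algorithm:
136 = 2 × 51 + 34
51 = 1 × 34 + 17
34 = 2 × 17 + 0
GCD(136, 51) = 17

LCM formula: LCM(a, b) = (a × b) / GCD(a, b)
LCM(136, 51) = (136 × 51) / 17
LCM(136, 51) = 6936 / 17
LCM(136, 51) = 408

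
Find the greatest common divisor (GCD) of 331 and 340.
1

Using the Euclidean algorithm:
331 = 0 × 340 + 331
340 = 1 × 331 + 9
331 = 36 × 9 + 7
9 = 1 × 7 + 2
7 = 3 × 2 + 1
2 = 2 × 1 + 0

GCD(331, 340) = 1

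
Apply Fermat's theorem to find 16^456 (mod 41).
By Fermat: 16^{40} ≡ 1 (mod 41). 456 ≡ 16 (mod 40). So 16^{456} ≡ 16^{16} ≡ 16 (mod 41)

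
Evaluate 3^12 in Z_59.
Using repeated squaring. 12 = 8 + 4 (binary 1100). Repeated squaring mod 59: 3^1 ≡ 3; 3^2 ≡ 3² = 9 ≡ 9; 3^4 ≡ 9² = 81 ≡ 22; 3^8 ≡ 22² = 484 ≡ 12. Multiply: 3^12 = 3^8 × 3^4 ≡ 12 × 22 (mod 59): 12 × 22 = 264 ≡ 28. So 3^12 ≡ 28 (mod 59).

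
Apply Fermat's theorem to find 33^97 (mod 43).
By Fermat: 33^{42} ≡ 1 (mod 43). 97 = 2×42 + 13. So 33^{97} ≡ 33^{13} ≡ 5 (mod 43)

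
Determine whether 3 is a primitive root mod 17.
p - 1 = 16 has prime divisors 2. Check 3^(16/q) mod 17 for each: 3^(16/2) = 3^8 ≡ 16 (mod 17). None of these is 1, so 3 has order 16 = φ(17), so it is a primitive root mod 17.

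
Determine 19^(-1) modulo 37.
19^(-1) ≡ 2 (mod 37). Verification: 19 × 2 = 38 ≡ 1 (mod 37)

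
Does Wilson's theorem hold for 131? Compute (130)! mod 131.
(130)! mod 131 = 130. Since this equals -1 (mod 131), Wilson confirms 131 is prime.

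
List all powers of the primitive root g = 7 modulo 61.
g^1, g^2, ..., g^{60} mod 61: {7, 49, 38, 22, 32, 41, 43, 57, 33, 48, 31, 34, 55, 19, 11, 16, 51, 52, 59, 47, 24, 46, 17, 58, 40, 36, 8, 56, 26, 60, 54, 12, 23, 39, 29, 20, 18, 4, 28, 13, 30, 27, 6, 42, 50, 45, 10, 9, 2, 14, 37, 15, 44, 3, 21, 25, 53, 5, 35, 1}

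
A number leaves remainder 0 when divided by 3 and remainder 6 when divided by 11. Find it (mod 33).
M = 3 × 11 = 33. M₁ = 11, y₁ ≡ 2 (mod 3). M₂ = 3, y₂ ≡ 4 (mod 11). r = 0×11×2 + 6×3×4 ≡ 6 (mod 33)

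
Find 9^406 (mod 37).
Using Fermat: 9^{36} ≡ 1 (mod 37). 406 ≡ 10 (mod 36). So 9^{406} ≡ 9^{10} ≡ 9 (mod 37)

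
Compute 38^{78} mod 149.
119

Using successive squaring:
Binary expansion of 78: 1001110
Powers of 38 mod 149 (each is the square of the previous):
  38^1 ≡ 38 (mod 149)
  38^2 ≡ 38² = 1444 ≡ 103 (mod 149)
  38^4 ≡ 103² = 10609 ≡ 30 (mod 149)
  38^8 ≡ 30² = 900 ≡ 6 (mod 149)
  38^16 ≡ 6² = 36 ≡ 36 (mod 149)
  38^32 ≡ 36² = 1296 ≡ 104 (mod 149)
  38^64 ≡ 104² = 10816 ≡ 88 (mod 149)
78 = 64 + 8 + 4 + 2, so 38^78 = 38^64 × 38^8 × 38^4 × 38^2 ≡ 88 × 6 × 30 × 103 (mod 149)
Multiplying step by step:
  88 × 6 = 528 ≡ 81 (mod 149)
  81 × 30 = 2430 ≡ 46 (mod 149)
  46 × 103 = 4738 ≡ 119 (mod 149)
Result: 38^78 ≡ 119 (mod 149)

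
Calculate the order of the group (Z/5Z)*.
4

Prime factorization: 5 = 5
Using the formula φ(n) = n × Π(1 - 1/p) for each prime factor p:
φ(5) = 5 × (1 - 1/5)
φ(5) = 4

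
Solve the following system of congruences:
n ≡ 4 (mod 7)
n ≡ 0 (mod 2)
4

Using the Chinese Remainder Theorem:
M = product of moduli = 14
For equation 1: M_1 = 2, 2 ≡ 2 (mod 7), inverse of 2 mod 7 is 4 (check: 2 × 4 = 8 ≡ 1 (mod 7))
For equation 2: M_2 = 7, 7 ≡ 1 (mod 2), inverse of 7 mod 2 is 1 (check: 1 × 1 = 1 ≡ 1 (mod 2))
Combine: n ≡ Σ r_i×M_i×(M_i⁻¹ mod m_i) = 4×2×4 + 0×7×1 = 32 + 0 = 32
32 mod 14 = 4
n ≡ 4 (mod 14)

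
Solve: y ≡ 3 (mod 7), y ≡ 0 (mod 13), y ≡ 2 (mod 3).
M = 7 × 13 × 3 = 273. M₁ = 39, y₁ ≡ 2 (mod 7). M₂ = 21, y₂ ≡ 5 (mod 13). M₃ = 91, y₃ ≡ 1 (mod 3). y = 3×39×2 + 0×21×5 + 2×91×1 ≡ 143 (mod 273)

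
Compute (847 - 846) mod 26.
1

(847 - 846) = 1
1 mod 26 = 1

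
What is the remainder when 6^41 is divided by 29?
Using Fermat: 6^{28} ≡ 1 (mod 29). 41 ≡ 13 (mod 28). So 6^{41} ≡ 6^{13} ≡ 5 (mod 29)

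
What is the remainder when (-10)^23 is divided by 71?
Using repeated squaring. (-10) ≡ 61 (mod 71). 23 = 16 + 4 + 2 + 1 (binary 10111). Repeated squaring mod 71: 61^1 ≡ 61; 61^2 ≡ 61² = 3721 ≡ 29; 61^4 ≡ 29² = 841 ≡ 60; 61^8 ≡ 60² = 3600 ≡ 50; 61^16 ≡ 50² = 2500 ≡ 15. Multiply: (-10)^23 ≡ 61^16 × 61^4 × 61^2 × 61^1 ≡ 15 × 60 × 29 × 61 (mod 71): 15 × 60 = 900 ≡ 48; 48 × 29 = 1392 ≡ 43; 43 × 61 = 2623 ≡ 67. So (-10)^23 ≡ 67 (mod 71).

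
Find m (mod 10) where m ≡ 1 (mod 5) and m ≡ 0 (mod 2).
M = 5 × 2 = 10. M₁ = 2, y₁ ≡ 3 (mod 5). M₂ = 5, y₂ ≡ 1 (mod 2). m = 1×2×3 + 0×5×1 ≡ 6 (mod 10)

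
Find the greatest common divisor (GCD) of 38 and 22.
2

Using the Euclidean algorithm:
38 = 1 × 22 + 16
22 = 1 × 16 + 6
16 = 2 × 6 + 4
6 = 1 × 4 + 2
4 = 2 × 2 + 0

GCD(38, 22) = 2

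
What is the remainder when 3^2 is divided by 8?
2 = 2 (binary 10). Repeated squaring mod 8: 3^1 ≡ 3; 3^2 ≡ 3² = 9 ≡ 1. So 3^2 ≡ 1 (mod 8).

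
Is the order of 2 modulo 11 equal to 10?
Yes, ord_11(2) = 10.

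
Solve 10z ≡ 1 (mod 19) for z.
10^(-1) ≡ 2 (mod 19). Verification: 10 × 2 = 20 ≡ 1 (mod 19)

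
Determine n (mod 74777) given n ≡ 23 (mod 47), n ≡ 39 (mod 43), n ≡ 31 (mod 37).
68925

Using the Chinese Remainder Theorem:
M = product of moduli = 74777
For equation 1: M_1 = 1591, 1591 ≡ 40 (mod 47), inverse of 1591 mod 47 is 20 (check: 40 × 20 = 800 ≡ 1 (mod 47))
For equation 2: M_2 = 1739, 1739 ≡ 19 (mod 43), inverse of 1739 mod 43 is 34 (check: 19 × 34 = 646 ≡ 1 (mod 43))
For equation 3: M_3 = 2021, 2021 ≡ 23 (mod 37), inverse of 2021 mod 37 is 29 (check: 23 × 29 = 667 ≡ 1 (mod 37))
Combine: n ≡ Σ r_i×M_i×(M_i⁻¹ mod m_i) = 23×1591×20 + 39×1739×34 + 31×2021×29 = 731860 + 2305914 + 1816879 = 4854653
4854653 mod 74777 = 68925
n ≡ 68925 (mod 74777)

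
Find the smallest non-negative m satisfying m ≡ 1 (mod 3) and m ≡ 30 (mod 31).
M = 3 × 31 = 93. M₁ = 31, y₁ ≡ 1 (mod 3). M₂ = 3, y₂ ≡ 21 (mod 31). m = 1×31×1 + 30×3×21 ≡ 61 (mod 93)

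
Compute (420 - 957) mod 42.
9

(420 - 957) = -537
-537 mod 42 = 9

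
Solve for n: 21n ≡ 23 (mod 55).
43

Since gcd(21, 55) = 1 divides 23, a solution exists.
Multiply both sides by the inverse of 21 mod 55:
  21^(-1) mod 55 = 21
  x ≡ 21 × 23 ≡ 483 ≡ 43 (mod 55)
Verification: 21 × 43 = 903 = 16 × 55 + 23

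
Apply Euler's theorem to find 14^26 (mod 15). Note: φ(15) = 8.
By Euler: 14^{8} ≡ 1 (mod 15) since gcd(14, 15) = 1. 26 = 3×8 + 2. So 14^{26} ≡ 14^{2} ≡ 1 (mod 15)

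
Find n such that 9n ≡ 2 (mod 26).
6

Since gcd(9, 26) = 1 divides 2, a solution exists.
Multiply both sides by the inverse of 9 mod 26:
  9^(-1) mod 26 = 3
  x ≡ 3 × 2 ≡ 6 ≡ 6 (mod 26)
Verification: 9 × 6 = 54 = 2 × 26 + 2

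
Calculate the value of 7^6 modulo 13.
6 = 4 + 2 (binary 110). Repeated squaring mod 13: 7^1 ≡ 7; 7^2 ≡ 7² = 49 ≡ 10; 7^4 ≡ 10² = 100 ≡ 9. Multiply: 7^6 = 7^4 × 7^2 ≡ 9 × 10 (mod 13): 9 × 10 = 90 ≡ 12. So 7^6 ≡ 12 (mod 13).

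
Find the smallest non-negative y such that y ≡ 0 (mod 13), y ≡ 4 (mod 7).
39

Using the Chinese Remainder Theorem:
M = product of moduli = 91
For equation 1: M_1 = 7, 7 ≡ 7 (mod 13), inverse of 7 mod 13 is 2 (check: 7 × 2 = 14 ≡ 1 (mod 13))
For equation 2: M_2 = 13, 13 ≡ 6 (mod 7), inverse of 13 mod 7 is 6 (check: 6 × 6 = 36 ≡ 1 (mod 7))
Combine: y ≡ Σ r_i×M_i×(M_i⁻¹ mod m_i) = 0×7×2 + 4×13×6 = 0 + 312 = 312
312 mod 91 = 39
y ≡ 39 (mod 91)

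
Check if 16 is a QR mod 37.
By Euler's criterion: 16^{18} ≡ 1 (mod 37). Since this equals 1, 16 is a QR.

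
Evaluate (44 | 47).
(44/47) = 44^{23} mod 47 = -1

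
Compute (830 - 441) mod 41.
20

(830 - 441) = 389
389 mod 41 = 20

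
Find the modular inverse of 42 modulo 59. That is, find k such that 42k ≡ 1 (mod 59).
52

Using Extended Euclidean Algorithm:
gcd(42, 59) = 1
Bezout coefficients: 42 × -7 + 59 × 5 = 1
So 42 × -7 ≡ 1 (mod 59)
The inverse is -7 mod 59 = 52
Verification: 42 × 52 = 2184 = 37 × 59 + 1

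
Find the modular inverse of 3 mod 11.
3^(-1) ≡ 4 (mod 11). Verification: 3 × 4 = 12 ≡ 1 (mod 11)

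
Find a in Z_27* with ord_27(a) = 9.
4 has order 9 mod 27 since 4^{9} ≡ 1 (mod 27) and no smaller power works.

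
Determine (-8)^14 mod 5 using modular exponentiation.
Using Fermat: (-8)^{4} ≡ 1 (mod 5). 14 ≡ 2 (mod 4). So (-8)^{14} ≡ (-8)^{2} ≡ 4 (mod 5)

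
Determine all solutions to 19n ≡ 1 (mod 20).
19

Since gcd(19, 20) = 1 divides 1, a solution exists.
Multiply both sides by the inverse of 19 mod 20:
  19^(-1) mod 20 = 19
  x ≡ 19 × 1 ≡ 19 ≡ 19 (mod 20)
Verification: 19 × 19 = 361 = 18 × 20 + 1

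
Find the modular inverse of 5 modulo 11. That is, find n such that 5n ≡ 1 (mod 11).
9

Using Extended Euclidean Algorithm:
gcd(5, 11) = 1
Bezout coefficients: 5 × -2 + 11 × 1 = 1
So 5 × -2 ≡ 1 (mod 11)
The inverse is -2 mod 11 = 9
Verification: 5 × 9 = 45 = 4 × 11 + 1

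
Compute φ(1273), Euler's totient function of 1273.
1188

Prime factorization: 1273 = 19 × 67
Using the formula φ(n) = n × Π(1 - 1/p) for each prime factor p:
φ(1273) = 1273 × (1 - 1/19) × (1 - 1/67)
φ(1273) = 1188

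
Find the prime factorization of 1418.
2 × 709

Divide by primes starting from smallest:
1418 ÷ 2 = 709
709 ÷ 709 = 1

1418 = 2 × 709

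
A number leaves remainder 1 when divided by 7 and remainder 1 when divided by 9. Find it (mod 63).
M = 7 × 9 = 63. M₁ = 9, y₁ ≡ 4 (mod 7). M₂ = 7, y₂ ≡ 4 (mod 9). y = 1×9×4 + 1×7×4 ≡ 1 (mod 63)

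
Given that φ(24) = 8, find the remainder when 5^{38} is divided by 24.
By Euler: 5^{8} ≡ 1 (mod 24) since gcd(5, 24) = 1. 38 = 4×8 + 6. So 5^{38} ≡ 5^{6} ≡ 1 (mod 24)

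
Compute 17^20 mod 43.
Using repeated squaring. 20 = 16 + 4 (binary 10100). Repeated squaring mod 43: 17^1 ≡ 17; 17^2 ≡ 17² = 289 ≡ 31; 17^4 ≡ 31² = 961 ≡ 15; 17^8 ≡ 15² = 225 ≡ 10; 17^16 ≡ 10² = 100 ≡ 14. Multiply: 17^20 = 17^16 × 17^4 ≡ 14 × 15 (mod 43): 14 × 15 = 210 ≡ 38. So 17^20 ≡ 38 (mod 43).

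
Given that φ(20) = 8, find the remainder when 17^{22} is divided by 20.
By Euler: 17^{8} ≡ 1 (mod 20) since gcd(17, 20) = 1. 22 = 2×8 + 6. So 17^{22} ≡ 17^{6} ≡ 9 (mod 20)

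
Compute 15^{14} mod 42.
15

Using successive squaring:
Binary expansion of 14: 1110
Powers of 15 mod 42 (each is the square of the previous):
  15^1 ≡ 15 (mod 42)
  15^2 ≡ 15² = 225 ≡ 15 (mod 42)
  15^4 ≡ 15² = 225 ≡ 15 (mod 42)
  15^8 ≡ 15² = 225 ≡ 15 (mod 42)
14 = 8 + 4 + 2, so 15^14 = 15^8 × 15^4 × 15^2 ≡ 15 × 15 × 15 (mod 42)
Multiplying step by step:
  15 × 15 = 225 ≡ 15 (mod 42)
  15 × 15 = 225 ≡ 15 (mod 42)
Result: 15^14 ≡ 15 (mod 42)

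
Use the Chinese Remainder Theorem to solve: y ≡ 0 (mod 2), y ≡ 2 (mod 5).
M = 2 × 5 = 10. M₁ = 5, y₁ ≡ 1 (mod 2). M₂ = 2, y₂ ≡ 3 (mod 5). y = 0×5×1 + 2×2×3 ≡ 2 (mod 10)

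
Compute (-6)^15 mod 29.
Using repeated squaring. (-6) ≡ 23 (mod 29). 15 = 8 + 4 + 2 + 1 (binary 1111). Repeated squaring mod 29: 23^1 ≡ 23; 23^2 ≡ 23² = 529 ≡ 7; 23^4 ≡ 7² = 49 ≡ 20; 23^8 ≡ 20² = 400 ≡ 23. Multiply: (-6)^15 ≡ 23^8 × 23^4 × 23^2 × 23^1 ≡ 23 × 20 × 7 × 23 (mod 29): 23 × 20 = 460 ≡ 25; 25 × 7 = 175 ≡ 1; 1 × 23 = 23 ≡ 23. So (-6)^15 ≡ 23 (mod 29).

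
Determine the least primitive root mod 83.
p - 1 = 82 has prime divisors 2, 41. h is a primitive root mod 83 iff h^(82/q) ≢ 1 (mod 83) for each such q.
h = 2: 2^41 ≡ 82, 2^2 ≡ 4 (mod 83); none is 1, so 2 has order 82 and is a primitive root.
The smallest primitive root mod 83 is g = 2.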